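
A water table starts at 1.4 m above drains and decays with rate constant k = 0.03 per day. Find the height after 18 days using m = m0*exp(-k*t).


m = m0 * exp(-k*t)
m = 1.4 * exp(-0.03 * 18)
m = 1.4 * exp(-0.5400)

0.8158 m


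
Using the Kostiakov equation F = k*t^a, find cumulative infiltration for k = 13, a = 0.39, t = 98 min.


F = k * t^a = 13 * 98^0.39
F = 13 * 5.978306

77.7180 mm


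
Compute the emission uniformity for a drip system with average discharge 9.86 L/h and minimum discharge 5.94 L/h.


EU = (q_min/q_avg)*100 = (5.94/9.86)*100 = 60.2434%

60.2434 %


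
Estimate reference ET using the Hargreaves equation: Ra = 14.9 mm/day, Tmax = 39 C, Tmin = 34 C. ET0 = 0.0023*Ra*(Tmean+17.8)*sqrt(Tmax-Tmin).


Tmean = (Tmax + Tmin)/2 = (39 + 34)/2 = 36.5
ET0 = 0.0023 * 14.9 * (36.5 + 17.8) * sqrt(39 - 34)
ET0 = 0.0023 * 14.9 * 54.3 * 2.236068

4.1610 mm/day


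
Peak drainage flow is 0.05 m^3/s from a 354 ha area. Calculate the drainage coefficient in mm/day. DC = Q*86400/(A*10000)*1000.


DC = Q * 86400 / (A * 10000) * 1000
DC = 0.05 * 86400 / (354 * 10000) * 1000
DC = 4320000.0000 / 3540000

1.2203 mm/day


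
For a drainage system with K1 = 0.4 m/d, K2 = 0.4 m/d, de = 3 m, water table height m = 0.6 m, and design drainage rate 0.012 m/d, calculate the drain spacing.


S^2 = 8*K2*de*m/q + 4*K1*m^2/q
S^2 = 8*0.4*3*0.6/0.012 + 4*0.4*0.6^2/0.012
S = sqrt(528.0000)

22.9783 m


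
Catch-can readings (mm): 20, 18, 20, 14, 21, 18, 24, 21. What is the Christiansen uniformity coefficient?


mean = 19.500000 mm
MAD = 2.125000 mm
CU = (1 - 2.125000/19.500000)*100

89.1026 %


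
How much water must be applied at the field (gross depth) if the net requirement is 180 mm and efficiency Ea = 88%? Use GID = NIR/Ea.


Ea = 88% = 0.88
GID = NIR / Ea = 180 / 0.88 = 204.5455 mm

204.5455 mm


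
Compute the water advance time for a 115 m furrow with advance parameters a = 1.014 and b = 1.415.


t = (L/a)^(1/b)
t = (115/1.014)^(1/1.415)
t = 113.412229^(1/1.415)

28.3176 min


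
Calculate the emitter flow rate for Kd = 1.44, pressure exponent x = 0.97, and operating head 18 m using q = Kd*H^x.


q = Kd * H^x = 1.44 * 18^0.97 = 1.44 * 16.504954

23.7671 L/h


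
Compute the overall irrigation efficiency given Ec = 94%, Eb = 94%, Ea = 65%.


Ec = 0.94, Eb = 0.94, Ea = 0.65
E = 0.94 * 0.94 * 0.65 * 100 = 57.4340%

57.4340 %


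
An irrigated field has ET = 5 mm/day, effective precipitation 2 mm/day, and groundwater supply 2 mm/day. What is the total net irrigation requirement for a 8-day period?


Daily deficit = ET - Pe - GW = 5 - 2 - 2 = 1 mm/day
NIR = 1 * 8 = 8 mm

8.0000 mm


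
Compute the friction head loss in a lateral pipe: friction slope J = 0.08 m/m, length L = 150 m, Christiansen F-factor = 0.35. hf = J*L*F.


hf = J * L * F = 0.08 * 150 * 0.35 = 4.2000 m

4.2000 m


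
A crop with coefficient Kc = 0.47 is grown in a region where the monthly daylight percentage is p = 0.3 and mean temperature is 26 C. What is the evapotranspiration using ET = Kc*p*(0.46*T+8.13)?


ET = Kc * p * (0.46*T + 8.13)
ET = 0.47 * 0.3 * (0.46*26 + 8.13)
ET = 0.47 * 0.3 * 20.0900

2.8327 mm/day


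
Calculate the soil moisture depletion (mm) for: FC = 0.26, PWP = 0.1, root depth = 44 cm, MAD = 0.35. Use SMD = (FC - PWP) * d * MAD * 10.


SMD = (FC - PWP) * d * MAD * 10
SMD = (0.26 - 0.1) * 44 * 0.35 * 10
SMD = 0.1600 * 44 * 0.35 * 10

24.6400 mm


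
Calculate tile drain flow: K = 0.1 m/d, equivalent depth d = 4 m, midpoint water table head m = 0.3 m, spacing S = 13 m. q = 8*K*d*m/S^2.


q = 8*K*d*m/S^2
q = 8*0.1*4*0.3/13^2
q = 0.9600 / 169

0.0057 m/d


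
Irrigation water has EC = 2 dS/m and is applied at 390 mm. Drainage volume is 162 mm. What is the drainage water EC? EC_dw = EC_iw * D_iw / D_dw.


EC_dw = EC_iw * D_iw / D_dw
EC_dw = 2 * 390 / 162
EC_dw = 780 / 162

4.8148 dS/m


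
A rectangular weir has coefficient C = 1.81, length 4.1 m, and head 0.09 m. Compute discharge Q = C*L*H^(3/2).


Q = C * L * H^(3/2) = 1.81 * 4.1 * 0.09^1.5 = 1.81 * 4.1 * 0.027000

0.2004 m^3/s


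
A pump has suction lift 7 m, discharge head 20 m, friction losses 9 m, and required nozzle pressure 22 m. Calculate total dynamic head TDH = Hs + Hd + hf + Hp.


TDH = Hs + Hd + hf + Hp = 7 + 20 + 9 + 22 = 58

58 m


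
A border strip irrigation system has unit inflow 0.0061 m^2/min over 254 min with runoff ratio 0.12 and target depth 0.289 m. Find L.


L = q*t/((1+r)*Z)
L = 0.0061*254/((1+0.12)*0.289)
L = 1.5494/0.32368

4.7868 m


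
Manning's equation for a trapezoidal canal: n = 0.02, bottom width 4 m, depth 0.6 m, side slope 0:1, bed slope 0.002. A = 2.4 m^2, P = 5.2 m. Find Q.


R = A/P = 2.4/5.2 = 0.461538
Q = (1/0.02) * 2.4 * 0.461538^(2/3) * 0.002^0.5

3.2050 m^3/s


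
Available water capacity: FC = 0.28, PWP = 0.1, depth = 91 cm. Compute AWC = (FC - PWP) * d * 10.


AWC = (FC - PWP) * d * 10
AWC = (0.28 - 0.1) * 91 * 10
AWC = 0.1800 * 91 * 10

163.8000 mm


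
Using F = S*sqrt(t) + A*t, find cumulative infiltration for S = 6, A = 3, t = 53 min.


F = S*sqrt(t) + A*t
F = 6*sqrt(53) + 3*53
F = 6*7.280110 + 159

202.6807 mm


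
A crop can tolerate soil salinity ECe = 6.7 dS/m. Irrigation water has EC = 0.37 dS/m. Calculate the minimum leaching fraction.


LR = ECiw / (5*ECe - ECiw)
LR = 0.37 / (5*6.7 - 0.37)
LR = 0.37 / 33.1300

0.0112


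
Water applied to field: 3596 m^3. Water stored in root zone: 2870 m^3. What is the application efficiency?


Ea = V_root / V_field * 100 = 2870 / 3596 * 100 = 79.8109%

79.8109 %


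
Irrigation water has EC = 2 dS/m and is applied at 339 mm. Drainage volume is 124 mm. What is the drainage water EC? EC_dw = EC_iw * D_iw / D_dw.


EC_dw = EC_iw * D_iw / D_dw
EC_dw = 2 * 339 / 124
EC_dw = 678 / 124

5.4677 dS/m


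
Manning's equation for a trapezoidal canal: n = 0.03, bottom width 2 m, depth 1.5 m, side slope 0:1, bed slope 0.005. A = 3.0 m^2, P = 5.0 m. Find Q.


R = A/P = 3.0/5.0 = 0.600000
Q = (1/0.03) * 3.0 * 0.600000^(2/3) * 0.005^0.5

5.0302 m^3/s


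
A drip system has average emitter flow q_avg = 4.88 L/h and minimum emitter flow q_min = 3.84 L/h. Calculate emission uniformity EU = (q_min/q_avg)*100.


EU = (q_min/q_avg)*100 = (3.84/4.88)*100 = 78.6885%

78.6885 %


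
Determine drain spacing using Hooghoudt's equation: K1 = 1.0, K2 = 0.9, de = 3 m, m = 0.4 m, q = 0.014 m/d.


S^2 = 8*K2*de*m/q + 4*K1*m^2/q
S^2 = 8*0.9*3*0.4/0.014 + 4*1.0*0.4^2/0.014
S = sqrt(662.8571)

25.7460 m


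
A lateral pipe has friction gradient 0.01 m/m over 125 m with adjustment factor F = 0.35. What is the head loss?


hf = J * L * F = 0.01 * 125 * 0.35 = 0.4375 m

0.4375 m


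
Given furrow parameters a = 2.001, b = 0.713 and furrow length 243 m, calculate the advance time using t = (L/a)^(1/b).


t = (L/a)^(1/b)
t = (243/2.001)^(1/0.713)
t = 121.439280^(1/0.713)

838.2333 min


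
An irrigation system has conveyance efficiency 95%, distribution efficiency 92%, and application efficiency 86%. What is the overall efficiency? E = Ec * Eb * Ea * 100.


Ec = 0.95, Eb = 0.92, Ea = 0.86
E = 0.95 * 0.92 * 0.86 * 100 = 75.1640%

75.1640 %


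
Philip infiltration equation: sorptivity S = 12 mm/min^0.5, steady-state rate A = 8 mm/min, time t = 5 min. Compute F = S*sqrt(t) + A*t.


F = S*sqrt(t) + A*t
F = 12*sqrt(5) + 8*5
F = 12*2.236068 + 40

66.8328 mm


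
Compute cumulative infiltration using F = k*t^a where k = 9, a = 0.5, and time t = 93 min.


F = k * t^a = 9 * 93^0.5
F = 9 * 9.643651

86.7929 mm


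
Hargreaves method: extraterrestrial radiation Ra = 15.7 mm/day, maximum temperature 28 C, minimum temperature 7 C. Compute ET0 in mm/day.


Tmean = (Tmax + Tmin)/2 = (28 + 7)/2 = 17.5
ET0 = 0.0023 * 15.7 * (17.5 + 17.8) * sqrt(28 - 7)
ET0 = 0.0023 * 15.7 * 35.3 * 4.582576

5.8413 mm/day


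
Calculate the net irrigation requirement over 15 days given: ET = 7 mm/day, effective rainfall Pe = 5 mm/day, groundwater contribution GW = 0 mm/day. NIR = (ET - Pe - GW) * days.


Daily deficit = ET - Pe - GW = 7 - 5 - 0 = 2 mm/day
NIR = 2 * 15 = 30 mm

30.0000 mm


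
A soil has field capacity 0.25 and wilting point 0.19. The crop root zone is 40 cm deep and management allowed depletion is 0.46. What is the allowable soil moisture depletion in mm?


SMD = (FC - PWP) * d * MAD * 10
SMD = (0.25 - 0.19) * 40 * 0.46 * 10
SMD = 0.0600 * 40 * 0.46 * 10

11.0400 mm


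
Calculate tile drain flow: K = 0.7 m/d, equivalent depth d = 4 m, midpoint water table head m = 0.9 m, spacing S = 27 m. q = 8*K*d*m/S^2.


q = 8*K*d*m/S^2
q = 8*0.7*4*0.9/27^2
q = 20.1600 / 729

0.0277 m/d


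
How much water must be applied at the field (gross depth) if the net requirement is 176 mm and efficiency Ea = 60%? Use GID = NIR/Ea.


Ea = 60% = 0.6
GID = NIR / Ea = 176 / 0.6 = 293.3333 mm

293.3333 mm


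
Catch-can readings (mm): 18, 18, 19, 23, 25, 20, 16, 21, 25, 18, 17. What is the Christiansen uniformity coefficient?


mean = 20.000000 mm
MAD = 2.545455 mm
CU = (1 - 2.545455/20.000000)*100

87.2727 %


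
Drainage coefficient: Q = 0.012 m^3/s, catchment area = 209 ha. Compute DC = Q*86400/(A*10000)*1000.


DC = Q * 86400 / (A * 10000) * 1000
DC = 0.012 * 86400 / (209 * 10000) * 1000
DC = 1036800.0000 / 2090000

0.4961 mm/day


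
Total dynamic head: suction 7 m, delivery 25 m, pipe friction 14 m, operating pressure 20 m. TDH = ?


TDH = Hs + Hd + hf + Hp = 7 + 25 + 14 + 20 = 66

66 m


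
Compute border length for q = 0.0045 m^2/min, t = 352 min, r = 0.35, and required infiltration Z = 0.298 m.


L = q*t/((1+r)*Z)
L = 0.0045*352/((1+0.35)*0.298)
L = 1.584/0.4023

3.9374 m


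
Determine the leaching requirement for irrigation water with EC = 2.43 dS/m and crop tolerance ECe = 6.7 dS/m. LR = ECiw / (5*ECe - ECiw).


LR = ECiw / (5*ECe - ECiw)
LR = 2.43 / (5*6.7 - 2.43)
LR = 2.43 / 31.0700

0.0782


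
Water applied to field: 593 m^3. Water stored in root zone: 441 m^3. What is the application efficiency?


Ea = V_root / V_field * 100 = 441 / 593 * 100 = 74.3676%

74.3676 %


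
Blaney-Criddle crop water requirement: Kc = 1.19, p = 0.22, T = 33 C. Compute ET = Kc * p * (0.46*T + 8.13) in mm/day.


ET = Kc * p * (0.46*T + 8.13)
ET = 1.19 * 0.22 * (0.46*33 + 8.13)
ET = 1.19 * 0.22 * 23.3100

6.1026 mm/day


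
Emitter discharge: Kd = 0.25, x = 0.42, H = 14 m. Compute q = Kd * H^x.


q = Kd * H^x = 0.25 * 14^0.42 = 0.25 * 3.029520

0.7574 L/h


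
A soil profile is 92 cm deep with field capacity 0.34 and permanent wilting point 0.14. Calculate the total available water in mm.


AWC = (FC - PWP) * d * 10
AWC = (0.34 - 0.14) * 92 * 10
AWC = 0.2000 * 92 * 10

184.0000 mm


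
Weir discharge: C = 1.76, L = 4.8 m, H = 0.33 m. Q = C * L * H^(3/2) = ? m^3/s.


Q = C * L * H^(3/2) = 1.76 * 4.8 * 0.33^1.5 = 1.76 * 4.8 * 0.189571

1.6015 m^3/s


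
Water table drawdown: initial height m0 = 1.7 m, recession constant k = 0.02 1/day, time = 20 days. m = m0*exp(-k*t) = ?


m = m0 * exp(-k*t)
m = 1.7 * exp(-0.02 * 20)
m = 1.7 * exp(-0.4000)

1.1395 m


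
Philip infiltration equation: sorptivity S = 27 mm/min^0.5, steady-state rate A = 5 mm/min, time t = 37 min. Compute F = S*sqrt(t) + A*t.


F = S*sqrt(t) + A*t
F = 27*sqrt(37) + 5*37
F = 27*6.082763 + 185

349.2346 mm


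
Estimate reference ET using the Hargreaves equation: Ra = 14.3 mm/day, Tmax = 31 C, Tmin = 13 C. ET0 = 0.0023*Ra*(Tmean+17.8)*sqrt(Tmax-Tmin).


Tmean = (Tmax + Tmin)/2 = (31 + 13)/2 = 22.0
ET0 = 0.0023 * 14.3 * (22.0 + 17.8) * sqrt(31 - 13)
ET0 = 0.0023 * 14.3 * 39.8 * 4.242641

5.5537 mm/day


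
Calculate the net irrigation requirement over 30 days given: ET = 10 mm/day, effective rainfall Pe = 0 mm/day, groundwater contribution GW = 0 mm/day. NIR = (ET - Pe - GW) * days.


Daily deficit = ET - Pe - GW = 10 - 0 - 0 = 10 mm/day
NIR = 10 * 30 = 300 mm

300.0000 mm


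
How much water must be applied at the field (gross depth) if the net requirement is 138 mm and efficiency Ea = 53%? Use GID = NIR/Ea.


Ea = 53% = 0.53
GID = NIR / Ea = 138 / 0.53 = 260.3774 mm

260.3774 mm


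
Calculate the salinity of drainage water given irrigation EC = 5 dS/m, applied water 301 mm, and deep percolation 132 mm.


EC_dw = EC_iw * D_iw / D_dw
EC_dw = 5 * 301 / 132
EC_dw = 1505 / 132

11.4015 dS/m


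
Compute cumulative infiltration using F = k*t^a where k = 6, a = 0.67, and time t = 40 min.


F = k * t^a = 6 * 40^0.67
F = 6 * 11.840777

71.0447 mm


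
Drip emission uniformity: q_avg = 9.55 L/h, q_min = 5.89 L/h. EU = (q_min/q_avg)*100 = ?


EU = (q_min/q_avg)*100 = (5.89/9.55)*100 = 61.6754%

61.6754 %


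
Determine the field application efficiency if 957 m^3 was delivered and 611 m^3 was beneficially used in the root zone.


Ea = V_root / V_field * 100 = 611 / 957 * 100 = 63.8454%

63.8454 %


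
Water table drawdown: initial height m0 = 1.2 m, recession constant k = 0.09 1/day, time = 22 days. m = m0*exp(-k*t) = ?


m = m0 * exp(-k*t)
m = 1.2 * exp(-0.09 * 22)
m = 1.2 * exp(-1.9800)

0.1657 m


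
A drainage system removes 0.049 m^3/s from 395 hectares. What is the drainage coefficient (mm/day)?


DC = Q * 86400 / (A * 10000) * 1000
DC = 0.049 * 86400 / (395 * 10000) * 1000
DC = 4233600.0000 / 3950000

1.0718 mm/day


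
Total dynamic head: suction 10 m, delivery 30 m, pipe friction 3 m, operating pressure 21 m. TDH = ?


TDH = Hs + Hd + hf + Hp = 10 + 30 + 3 + 21 = 64

64 m


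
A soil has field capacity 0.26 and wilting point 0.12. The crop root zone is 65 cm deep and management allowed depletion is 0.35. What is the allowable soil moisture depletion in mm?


SMD = (FC - PWP) * d * MAD * 10
SMD = (0.26 - 0.12) * 65 * 0.35 * 10
SMD = 0.1400 * 65 * 0.35 * 10

31.8500 mm


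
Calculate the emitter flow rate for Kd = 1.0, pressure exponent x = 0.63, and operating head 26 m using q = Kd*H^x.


q = Kd * H^x = 1.0 * 26^0.63 = 1.0 * 7.788130

7.7881 L/h


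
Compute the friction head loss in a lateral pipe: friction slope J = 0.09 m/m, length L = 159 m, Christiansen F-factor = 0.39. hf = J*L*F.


hf = J * L * F = 0.09 * 159 * 0.39 = 5.5809 m

5.5809 m


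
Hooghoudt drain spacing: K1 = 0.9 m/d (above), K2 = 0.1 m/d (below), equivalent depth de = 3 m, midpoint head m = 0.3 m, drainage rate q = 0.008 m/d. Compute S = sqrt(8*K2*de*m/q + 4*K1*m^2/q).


S^2 = 8*K2*de*m/q + 4*K1*m^2/q
S^2 = 8*0.1*3*0.3/0.008 + 4*0.9*0.3^2/0.008
S = sqrt(130.5000)

11.4237 m


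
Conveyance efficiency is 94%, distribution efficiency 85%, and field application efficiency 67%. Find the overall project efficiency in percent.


Ec = 0.94, Eb = 0.85, Ea = 0.67
E = 0.94 * 0.85 * 0.67 * 100 = 53.5330%

53.5330 %


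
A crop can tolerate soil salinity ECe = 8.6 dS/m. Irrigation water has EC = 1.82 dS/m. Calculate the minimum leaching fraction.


LR = ECiw / (5*ECe - ECiw)
LR = 1.82 / (5*8.6 - 1.82)
LR = 1.82 / 41.1800

0.0442


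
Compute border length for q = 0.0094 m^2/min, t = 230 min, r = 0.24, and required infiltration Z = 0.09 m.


L = q*t/((1+r)*Z)
L = 0.0094*230/((1+0.24)*0.09)
L = 2.162/0.1116

19.3728 m


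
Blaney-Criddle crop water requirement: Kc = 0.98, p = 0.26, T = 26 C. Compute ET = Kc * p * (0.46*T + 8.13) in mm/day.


ET = Kc * p * (0.46*T + 8.13)
ET = 0.98 * 0.26 * (0.46*26 + 8.13)
ET = 0.98 * 0.26 * 20.0900

5.1189 mm/day


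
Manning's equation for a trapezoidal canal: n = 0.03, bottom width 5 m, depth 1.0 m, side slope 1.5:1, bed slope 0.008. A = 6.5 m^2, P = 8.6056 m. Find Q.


R = A/P = 6.5/8.6056 = 0.755322
Q = (1/0.03) * 6.5 * 0.755322^(2/3) * 0.008^0.5

16.0728 m^3/s


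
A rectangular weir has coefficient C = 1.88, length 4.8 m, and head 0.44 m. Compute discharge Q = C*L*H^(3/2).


Q = C * L * H^(3/2) = 1.88 * 4.8 * 0.44^1.5 = 1.88 * 4.8 * 0.291863

2.6338 m^3/s


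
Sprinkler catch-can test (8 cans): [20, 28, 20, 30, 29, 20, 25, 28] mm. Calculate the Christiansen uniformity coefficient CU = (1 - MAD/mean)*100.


mean = 25.000000 mm
MAD = 3.750000 mm
CU = (1 - 3.750000/25.000000)*100

85.0000 %


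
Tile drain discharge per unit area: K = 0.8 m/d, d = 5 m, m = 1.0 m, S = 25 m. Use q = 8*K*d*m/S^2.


q = 8*K*d*m/S^2
q = 8*0.8*5*1.0/25^2
q = 32.0000 / 625

0.0512 m/d


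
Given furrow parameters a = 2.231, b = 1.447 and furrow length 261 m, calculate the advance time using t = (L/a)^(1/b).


t = (L/a)^(1/b)
t = (261/2.231)^(1/1.447)
t = 116.987898^(1/1.447)

26.8696 min


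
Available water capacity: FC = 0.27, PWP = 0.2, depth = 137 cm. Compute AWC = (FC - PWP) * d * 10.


AWC = (FC - PWP) * d * 10
AWC = (0.27 - 0.2) * 137 * 10
AWC = 0.0700 * 137 * 10

95.9000 mm


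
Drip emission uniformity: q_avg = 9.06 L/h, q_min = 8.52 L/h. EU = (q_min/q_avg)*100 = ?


EU = (q_min/q_avg)*100 = (8.52/9.06)*100 = 94.0397%

94.0397 %


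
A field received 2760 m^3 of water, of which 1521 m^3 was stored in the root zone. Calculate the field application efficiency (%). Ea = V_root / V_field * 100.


Ea = V_root / V_field * 100 = 1521 / 2760 * 100 = 55.1087%

55.1087 %


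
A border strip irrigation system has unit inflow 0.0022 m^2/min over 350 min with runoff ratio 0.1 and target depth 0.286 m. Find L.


L = q*t/((1+r)*Z)
L = 0.0022*350/((1+0.1)*0.286)
L = 0.77/0.3146

2.4476 m


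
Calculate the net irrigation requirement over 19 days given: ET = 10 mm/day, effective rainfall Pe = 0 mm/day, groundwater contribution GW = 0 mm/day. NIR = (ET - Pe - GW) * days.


Daily deficit = ET - Pe - GW = 10 - 0 - 0 = 10 mm/day
NIR = 10 * 19 = 190 mm

190.0000 mm


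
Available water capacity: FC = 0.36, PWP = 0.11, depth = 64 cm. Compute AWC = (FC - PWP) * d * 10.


AWC = (FC - PWP) * d * 10
AWC = (0.36 - 0.11) * 64 * 10
AWC = 0.2500 * 64 * 10

160.0000 mm


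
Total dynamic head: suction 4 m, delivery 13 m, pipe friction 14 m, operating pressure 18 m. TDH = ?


TDH = Hs + Hd + hf + Hp = 4 + 13 + 14 + 18 = 49

49 m


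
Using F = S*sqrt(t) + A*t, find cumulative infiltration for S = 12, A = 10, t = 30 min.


F = S*sqrt(t) + A*t
F = 12*sqrt(30) + 10*30
F = 12*5.477226 + 300

365.7267 mm


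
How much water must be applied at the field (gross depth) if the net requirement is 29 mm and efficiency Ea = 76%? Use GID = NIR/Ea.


Ea = 76% = 0.76
GID = NIR / Ea = 29 / 0.76 = 38.1579 mm

38.1579 mm


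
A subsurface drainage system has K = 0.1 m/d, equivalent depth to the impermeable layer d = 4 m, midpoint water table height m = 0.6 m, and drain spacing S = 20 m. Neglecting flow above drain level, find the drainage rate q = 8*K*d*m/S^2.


q = 8*K*d*m/S^2
q = 8*0.1*4*0.6/20^2
q = 1.9200 / 400

0.0048 m/d


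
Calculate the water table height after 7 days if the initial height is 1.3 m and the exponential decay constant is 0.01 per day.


m = m0 * exp(-k*t)
m = 1.3 * exp(-0.01 * 7)
m = 1.3 * exp(-0.0700)

1.2121 m


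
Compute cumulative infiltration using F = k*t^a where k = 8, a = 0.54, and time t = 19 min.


F = k * t^a = 8 * 19^0.54
F = 8 * 4.903734

39.2299 mm


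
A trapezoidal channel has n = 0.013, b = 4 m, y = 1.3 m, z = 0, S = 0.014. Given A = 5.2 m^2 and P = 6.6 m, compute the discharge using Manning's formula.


R = A/P = 5.2/6.6 = 0.787879
Q = (1/0.013) * 5.2 * 0.787879^(2/3) * 0.014^0.5

40.3736 m^3/s


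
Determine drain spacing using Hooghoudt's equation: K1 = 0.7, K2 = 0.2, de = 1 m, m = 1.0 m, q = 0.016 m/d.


S^2 = 8*K2*de*m/q + 4*K1*m^2/q
S^2 = 8*0.2*1*1.0/0.016 + 4*0.7*1.0^2/0.016
S = sqrt(275.0000)

16.5831 m


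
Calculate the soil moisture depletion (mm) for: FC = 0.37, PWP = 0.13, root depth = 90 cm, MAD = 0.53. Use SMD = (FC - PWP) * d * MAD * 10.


SMD = (FC - PWP) * d * MAD * 10
SMD = (0.37 - 0.13) * 90 * 0.53 * 10
SMD = 0.2400 * 90 * 0.53 * 10

114.4800 mm


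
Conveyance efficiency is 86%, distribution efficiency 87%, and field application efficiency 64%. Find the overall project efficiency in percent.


Ec = 0.86, Eb = 0.87, Ea = 0.64
E = 0.86 * 0.87 * 0.64 * 100 = 47.8848%

47.8848 %


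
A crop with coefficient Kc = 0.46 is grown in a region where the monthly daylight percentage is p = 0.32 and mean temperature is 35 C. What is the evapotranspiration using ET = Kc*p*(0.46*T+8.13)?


ET = Kc * p * (0.46*T + 8.13)
ET = 0.46 * 0.32 * (0.46*35 + 8.13)
ET = 0.46 * 0.32 * 24.2300

3.5667 mm/day


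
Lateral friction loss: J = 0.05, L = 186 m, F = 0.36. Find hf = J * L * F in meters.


hf = J * L * F = 0.05 * 186 * 0.36 = 3.3480 m

3.3480 m


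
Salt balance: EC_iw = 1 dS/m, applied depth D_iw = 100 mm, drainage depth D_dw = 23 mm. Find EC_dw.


EC_dw = EC_iw * D_iw / D_dw
EC_dw = 1 * 100 / 23
EC_dw = 100 / 23

4.3478 dS/m


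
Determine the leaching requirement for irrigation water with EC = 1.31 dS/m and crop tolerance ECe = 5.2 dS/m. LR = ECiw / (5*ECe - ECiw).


LR = ECiw / (5*ECe - ECiw)
LR = 1.31 / (5*5.2 - 1.31)
LR = 1.31 / 24.6900

0.0531


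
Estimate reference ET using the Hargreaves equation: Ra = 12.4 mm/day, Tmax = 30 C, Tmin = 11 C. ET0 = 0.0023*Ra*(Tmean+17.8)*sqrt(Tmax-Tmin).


Tmean = (Tmax + Tmin)/2 = (30 + 11)/2 = 20.5
ET0 = 0.0023 * 12.4 * (20.5 + 17.8) * sqrt(30 - 11)
ET0 = 0.0023 * 12.4 * 38.3 * 4.358899

4.7613 mm/day


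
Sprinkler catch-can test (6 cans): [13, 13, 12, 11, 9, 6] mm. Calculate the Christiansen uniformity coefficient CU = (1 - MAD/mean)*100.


mean = 10.666667 mm
MAD = 2.111111 mm
CU = (1 - 2.111111/10.666667)*100

80.2083 %


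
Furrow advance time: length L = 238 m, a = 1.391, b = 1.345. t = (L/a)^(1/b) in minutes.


t = (L/a)^(1/b)
t = (238/1.391)^(1/1.345)
t = 171.099928^(1/1.345)

45.7519 min


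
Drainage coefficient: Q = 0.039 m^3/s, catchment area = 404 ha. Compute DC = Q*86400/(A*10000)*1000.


DC = Q * 86400 / (A * 10000) * 1000
DC = 0.039 * 86400 / (404 * 10000) * 1000
DC = 3369600.0000 / 4040000

0.8341 mm/day


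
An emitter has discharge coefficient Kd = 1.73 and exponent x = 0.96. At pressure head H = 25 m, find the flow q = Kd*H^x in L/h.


q = Kd * H^x = 1.73 * 25^0.96 = 1.73 * 21.979733

38.0249 L/h


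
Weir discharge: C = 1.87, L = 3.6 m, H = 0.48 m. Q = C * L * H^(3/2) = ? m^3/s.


Q = C * L * H^(3/2) = 1.87 * 3.6 * 0.48^1.5 = 1.87 * 3.6 * 0.332554

2.2388 m^3/s


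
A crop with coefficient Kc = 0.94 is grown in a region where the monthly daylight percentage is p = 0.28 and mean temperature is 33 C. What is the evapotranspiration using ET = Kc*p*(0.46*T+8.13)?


ET = Kc * p * (0.46*T + 8.13)
ET = 0.94 * 0.28 * (0.46*33 + 8.13)
ET = 0.94 * 0.28 * 23.3100

6.1352 mm/day


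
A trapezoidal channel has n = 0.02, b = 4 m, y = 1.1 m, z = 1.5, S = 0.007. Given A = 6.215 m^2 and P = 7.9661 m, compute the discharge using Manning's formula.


R = A/P = 6.215/7.9661 = 0.780181
Q = (1/0.02) * 6.215 * 0.780181^(2/3) * 0.007^0.5

22.0339 m^3/s


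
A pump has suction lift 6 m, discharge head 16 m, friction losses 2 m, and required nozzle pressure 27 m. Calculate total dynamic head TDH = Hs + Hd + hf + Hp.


TDH = Hs + Hd + hf + Hp = 6 + 16 + 2 + 27 = 51

51 m


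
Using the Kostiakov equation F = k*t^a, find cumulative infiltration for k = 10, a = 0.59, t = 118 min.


F = k * t^a = 10 * 118^0.59
F = 10 * 16.688234

166.8823 mm


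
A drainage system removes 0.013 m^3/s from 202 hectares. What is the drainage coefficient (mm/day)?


DC = Q * 86400 / (A * 10000) * 1000
DC = 0.013 * 86400 / (202 * 10000) * 1000
DC = 1123200.0000 / 2020000

0.5560 mm/day


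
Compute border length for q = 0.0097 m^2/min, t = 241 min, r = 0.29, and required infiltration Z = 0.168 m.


L = q*t/((1+r)*Z)
L = 0.0097*241/((1+0.29)*0.168)
L = 2.3377/0.21672

10.7867 m


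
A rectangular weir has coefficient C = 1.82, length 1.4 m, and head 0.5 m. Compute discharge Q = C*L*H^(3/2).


Q = C * L * H^(3/2) = 1.82 * 1.4 * 0.5^1.5 = 1.82 * 1.4 * 0.353553

0.9009 m^3/s


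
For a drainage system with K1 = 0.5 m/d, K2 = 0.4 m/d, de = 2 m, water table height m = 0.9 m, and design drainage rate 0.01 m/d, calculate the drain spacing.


S^2 = 8*K2*de*m/q + 4*K1*m^2/q
S^2 = 8*0.4*2*0.9/0.01 + 4*0.5*0.9^2/0.01
S = sqrt(738.0000)

27.1662 m


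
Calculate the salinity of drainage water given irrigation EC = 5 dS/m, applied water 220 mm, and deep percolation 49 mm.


EC_dw = EC_iw * D_iw / D_dw
EC_dw = 5 * 220 / 49
EC_dw = 1100 / 49

22.4490 dS/m


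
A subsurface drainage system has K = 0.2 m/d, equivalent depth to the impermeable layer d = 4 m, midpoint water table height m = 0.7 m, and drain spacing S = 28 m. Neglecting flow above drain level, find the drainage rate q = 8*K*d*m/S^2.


q = 8*K*d*m/S^2
q = 8*0.2*4*0.7/28^2
q = 4.4800 / 784

0.0057 m/d


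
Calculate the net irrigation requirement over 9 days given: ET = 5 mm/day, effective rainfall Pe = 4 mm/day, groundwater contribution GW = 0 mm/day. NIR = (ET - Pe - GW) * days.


Daily deficit = ET - Pe - GW = 5 - 4 - 0 = 1 mm/day
NIR = 1 * 9 = 9 mm

9.0000 mm


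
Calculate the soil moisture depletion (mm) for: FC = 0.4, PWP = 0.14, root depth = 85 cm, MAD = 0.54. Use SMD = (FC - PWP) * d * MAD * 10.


SMD = (FC - PWP) * d * MAD * 10
SMD = (0.4 - 0.14) * 85 * 0.54 * 10
SMD = 0.2600 * 85 * 0.54 * 10

119.3400 mm


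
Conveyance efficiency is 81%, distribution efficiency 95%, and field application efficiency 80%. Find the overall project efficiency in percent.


Ec = 0.81, Eb = 0.95, Ea = 0.8
E = 0.81 * 0.95 * 0.8 * 100 = 61.5600%

61.5600 %


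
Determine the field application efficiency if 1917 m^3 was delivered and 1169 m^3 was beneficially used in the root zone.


Ea = V_root / V_field * 100 = 1169 / 1917 * 100 = 60.9807%

60.9807 %


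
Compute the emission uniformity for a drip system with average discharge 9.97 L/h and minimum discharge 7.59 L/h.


EU = (q_min/q_avg)*100 = (7.59/9.97)*100 = 76.1284%

76.1284 %


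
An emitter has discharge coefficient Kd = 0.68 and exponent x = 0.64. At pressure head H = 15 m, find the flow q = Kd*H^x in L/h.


q = Kd * H^x = 0.68 * 15^0.64 = 0.68 * 5.658462

3.8478 L/h


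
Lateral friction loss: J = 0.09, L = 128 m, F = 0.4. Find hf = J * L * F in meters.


hf = J * L * F = 0.09 * 128 * 0.4 = 4.6080 m

4.6080 m


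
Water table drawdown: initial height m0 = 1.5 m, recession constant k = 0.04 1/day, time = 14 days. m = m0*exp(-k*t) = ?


m = m0 * exp(-k*t)
m = 1.5 * exp(-0.04 * 14)
m = 1.5 * exp(-0.5600)

0.8568 m


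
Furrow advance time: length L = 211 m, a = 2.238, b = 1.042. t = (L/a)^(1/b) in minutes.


t = (L/a)^(1/b)
t = (211/2.238)^(1/1.042)
t = 94.280608^(1/1.042)

78.4945 min


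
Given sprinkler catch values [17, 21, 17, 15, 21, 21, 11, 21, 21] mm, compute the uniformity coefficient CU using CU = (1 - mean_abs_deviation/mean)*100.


mean = 18.333333 mm
MAD = 2.962963 mm
CU = (1 - 2.962963/18.333333)*100

83.8384 %


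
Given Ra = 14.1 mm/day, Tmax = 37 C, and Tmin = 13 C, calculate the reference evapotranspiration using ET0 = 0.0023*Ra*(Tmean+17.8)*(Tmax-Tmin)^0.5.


Tmean = (Tmax + Tmin)/2 = (37 + 13)/2 = 25.0
ET0 = 0.0023 * 14.1 * (25.0 + 17.8) * sqrt(37 - 13)
ET0 = 0.0023 * 14.1 * 42.8 * 4.898979

6.7998 mm/day


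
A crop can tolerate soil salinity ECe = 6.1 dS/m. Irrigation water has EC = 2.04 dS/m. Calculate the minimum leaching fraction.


LR = ECiw / (5*ECe - ECiw)
LR = 2.04 / (5*6.1 - 2.04)
LR = 2.04 / 28.4600

0.0717


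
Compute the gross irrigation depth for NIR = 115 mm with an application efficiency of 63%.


Ea = 63% = 0.63
GID = NIR / Ea = 115 / 0.63 = 182.5397 mm

182.5397 mm


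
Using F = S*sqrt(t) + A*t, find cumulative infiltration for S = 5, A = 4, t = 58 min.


F = S*sqrt(t) + A*t
F = 5*sqrt(58) + 4*58
F = 5*7.615773 + 232

270.0789 mm


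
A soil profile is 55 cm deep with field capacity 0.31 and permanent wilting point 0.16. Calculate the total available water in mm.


AWC = (FC - PWP) * d * 10
AWC = (0.31 - 0.16) * 55 * 10
AWC = 0.1500 * 55 * 10

82.5000 mm


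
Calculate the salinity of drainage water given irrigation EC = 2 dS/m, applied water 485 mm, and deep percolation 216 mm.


EC_dw = EC_iw * D_iw / D_dw
EC_dw = 2 * 485 / 216
EC_dw = 970 / 216

4.4907 dS/m


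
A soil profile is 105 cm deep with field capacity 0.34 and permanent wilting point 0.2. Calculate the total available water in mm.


AWC = (FC - PWP) * d * 10
AWC = (0.34 - 0.2) * 105 * 10
AWC = 0.1400 * 105 * 10

147.0000 mm


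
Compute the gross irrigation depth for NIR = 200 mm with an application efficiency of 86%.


Ea = 86% = 0.86
GID = NIR / Ea = 200 / 0.86 = 232.5581 mm

232.5581 mm


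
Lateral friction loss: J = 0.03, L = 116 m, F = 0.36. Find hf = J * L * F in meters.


hf = J * L * F = 0.03 * 116 * 0.36 = 1.2528 m

1.2528 m


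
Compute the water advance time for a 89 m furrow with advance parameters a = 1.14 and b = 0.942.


t = (L/a)^(1/b)
t = (89/1.14)^(1/0.942)
t = 78.070175^(1/0.942)

102.0957 min


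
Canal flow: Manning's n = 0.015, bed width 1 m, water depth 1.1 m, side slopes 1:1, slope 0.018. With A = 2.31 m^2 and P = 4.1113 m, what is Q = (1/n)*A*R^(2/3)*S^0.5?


R = A/P = 2.31/4.1113 = 0.561866
Q = (1/0.015) * 2.31 * 0.561866^(2/3) * 0.018^0.5

14.0684 m^3/s


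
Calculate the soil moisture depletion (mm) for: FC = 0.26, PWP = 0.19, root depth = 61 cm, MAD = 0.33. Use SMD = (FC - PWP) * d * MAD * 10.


SMD = (FC - PWP) * d * MAD * 10
SMD = (0.26 - 0.19) * 61 * 0.33 * 10
SMD = 0.0700 * 61 * 0.33 * 10

14.0910 mm


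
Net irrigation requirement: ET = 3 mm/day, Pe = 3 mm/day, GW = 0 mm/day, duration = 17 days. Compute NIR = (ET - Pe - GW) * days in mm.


Daily deficit = ET - Pe - GW = 3 - 3 - 0 = 0 mm/day
NIR = 0 * 17 = 0 mm

0 mm


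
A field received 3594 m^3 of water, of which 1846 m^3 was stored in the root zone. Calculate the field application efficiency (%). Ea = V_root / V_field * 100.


Ea = V_root / V_field * 100 = 1846 / 3594 * 100 = 51.3634%

51.3634 %


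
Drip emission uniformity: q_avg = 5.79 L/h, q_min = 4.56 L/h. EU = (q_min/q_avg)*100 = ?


EU = (q_min/q_avg)*100 = (4.56/5.79)*100 = 78.7565%

78.7565 %


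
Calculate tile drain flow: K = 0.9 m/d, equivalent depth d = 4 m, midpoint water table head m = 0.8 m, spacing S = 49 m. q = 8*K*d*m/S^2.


q = 8*K*d*m/S^2
q = 8*0.9*4*0.8/49^2
q = 23.0400 / 2401

0.0096 m/d


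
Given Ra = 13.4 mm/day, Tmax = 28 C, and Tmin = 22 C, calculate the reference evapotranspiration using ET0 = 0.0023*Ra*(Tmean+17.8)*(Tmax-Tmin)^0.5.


Tmean = (Tmax + Tmin)/2 = (28 + 22)/2 = 25.0
ET0 = 0.0023 * 13.4 * (25.0 + 17.8) * sqrt(28 - 22)
ET0 = 0.0023 * 13.4 * 42.8 * 2.449490

3.2311 mm/day


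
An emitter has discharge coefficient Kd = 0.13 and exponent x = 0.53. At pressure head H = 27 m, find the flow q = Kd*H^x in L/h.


q = Kd * H^x = 0.13 * 27^0.53 = 0.13 * 5.736180

0.7457 L/h


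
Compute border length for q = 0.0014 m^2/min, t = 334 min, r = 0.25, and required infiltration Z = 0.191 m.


L = q*t/((1+r)*Z)
L = 0.0014*334/((1+0.25)*0.191)
L = 0.4676/0.23875

1.9585 m


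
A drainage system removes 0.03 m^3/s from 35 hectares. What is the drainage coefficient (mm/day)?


DC = Q * 86400 / (A * 10000) * 1000
DC = 0.03 * 86400 / (35 * 10000) * 1000
DC = 2592000.0000 / 350000

7.4057 mm/day


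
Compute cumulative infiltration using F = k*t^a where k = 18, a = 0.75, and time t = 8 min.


F = k * t^a = 18 * 8^0.75
F = 18 * 4.756828

85.6229 mm


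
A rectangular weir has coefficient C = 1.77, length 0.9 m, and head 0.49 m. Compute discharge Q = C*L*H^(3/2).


Q = C * L * H^(3/2) = 1.77 * 0.9 * 0.49^1.5 = 1.77 * 0.9 * 0.343000

0.5464 m^3/s


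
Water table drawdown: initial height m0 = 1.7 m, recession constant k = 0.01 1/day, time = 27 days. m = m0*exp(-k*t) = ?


m = m0 * exp(-k*t)
m = 1.7 * exp(-0.01 * 27)
m = 1.7 * exp(-0.2700)

1.2977 m


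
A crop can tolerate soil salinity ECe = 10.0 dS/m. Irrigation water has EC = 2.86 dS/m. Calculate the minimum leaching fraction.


LR = ECiw / (5*ECe - ECiw)
LR = 2.86 / (5*10.0 - 2.86)
LR = 2.86 / 47.1400

0.0607


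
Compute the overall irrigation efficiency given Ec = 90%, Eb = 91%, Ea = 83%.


Ec = 0.9, Eb = 0.91, Ea = 0.83
E = 0.9 * 0.91 * 0.83 * 100 = 67.9770%

67.9770 %


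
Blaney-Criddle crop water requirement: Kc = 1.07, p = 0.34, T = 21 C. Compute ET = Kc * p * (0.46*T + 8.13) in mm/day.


ET = Kc * p * (0.46*T + 8.13)
ET = 1.07 * 0.34 * (0.46*21 + 8.13)
ET = 1.07 * 0.34 * 17.7900

6.4720 mm/day


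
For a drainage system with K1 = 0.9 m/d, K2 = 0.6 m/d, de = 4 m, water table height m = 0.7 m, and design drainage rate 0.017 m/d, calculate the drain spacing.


S^2 = 8*K2*de*m/q + 4*K1*m^2/q
S^2 = 8*0.6*4*0.7/0.017 + 4*0.9*0.7^2/0.017
S = sqrt(894.3529)

29.9057 m


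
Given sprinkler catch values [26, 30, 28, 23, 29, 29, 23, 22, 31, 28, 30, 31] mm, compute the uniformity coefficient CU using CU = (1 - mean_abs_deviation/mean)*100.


mean = 27.500000 mm
MAD = 2.666667 mm
CU = (1 - 2.666667/27.500000)*100

90.3030 %


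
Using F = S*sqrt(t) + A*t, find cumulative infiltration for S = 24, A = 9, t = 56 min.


F = S*sqrt(t) + A*t
F = 24*sqrt(56) + 9*56
F = 24*7.483315 + 504

683.5996 mm


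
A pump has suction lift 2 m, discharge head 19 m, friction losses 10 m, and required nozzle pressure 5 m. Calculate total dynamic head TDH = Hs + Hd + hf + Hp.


TDH = Hs + Hd + hf + Hp = 2 + 19 + 10 + 5 = 36

36 m


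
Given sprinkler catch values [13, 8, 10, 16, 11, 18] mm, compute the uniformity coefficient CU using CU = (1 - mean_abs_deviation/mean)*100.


mean = 12.666667 mm
MAD = 3.000000 mm
CU = (1 - 3.000000/12.666667)*100

76.3158 %


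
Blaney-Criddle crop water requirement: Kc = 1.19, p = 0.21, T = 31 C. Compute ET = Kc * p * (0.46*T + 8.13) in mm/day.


ET = Kc * p * (0.46*T + 8.13)
ET = 1.19 * 0.21 * (0.46*31 + 8.13)
ET = 1.19 * 0.21 * 22.3900

5.5953 mm/day


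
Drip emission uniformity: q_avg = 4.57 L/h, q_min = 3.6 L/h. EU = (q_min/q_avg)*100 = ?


EU = (q_min/q_avg)*100 = (3.6/4.57)*100 = 78.7746%

78.7746 %


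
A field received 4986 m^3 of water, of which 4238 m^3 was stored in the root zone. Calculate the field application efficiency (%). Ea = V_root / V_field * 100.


Ea = V_root / V_field * 100 = 4238 / 4986 * 100 = 84.9980%

84.9980 %


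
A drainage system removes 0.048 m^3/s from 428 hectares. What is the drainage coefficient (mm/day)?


DC = Q * 86400 / (A * 10000) * 1000
DC = 0.048 * 86400 / (428 * 10000) * 1000
DC = 4147200.0000 / 4280000

0.9690 mm/day


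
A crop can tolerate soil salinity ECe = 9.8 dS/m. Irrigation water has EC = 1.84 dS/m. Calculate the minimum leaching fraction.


LR = ECiw / (5*ECe - ECiw)
LR = 1.84 / (5*9.8 - 1.84)
LR = 1.84 / 47.1600

0.0390


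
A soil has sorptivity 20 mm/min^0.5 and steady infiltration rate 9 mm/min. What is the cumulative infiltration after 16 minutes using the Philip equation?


F = S*sqrt(t) + A*t
F = 20*sqrt(16) + 9*16
F = 20*4.000000 + 144

224.0000 mm


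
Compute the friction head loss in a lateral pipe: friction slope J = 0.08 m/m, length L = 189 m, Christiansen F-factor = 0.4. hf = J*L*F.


hf = J * L * F = 0.08 * 189 * 0.4 = 6.0480 m

6.0480 m


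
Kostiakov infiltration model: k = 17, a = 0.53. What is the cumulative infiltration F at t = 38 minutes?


F = k * t^a = 17 * 38^0.53
F = 17 * 6.875200

116.8784 mm


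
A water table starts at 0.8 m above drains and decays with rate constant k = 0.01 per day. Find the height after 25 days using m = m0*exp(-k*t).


m = m0 * exp(-k*t)
m = 0.8 * exp(-0.01 * 25)
m = 0.8 * exp(-0.2500)

0.6230 m


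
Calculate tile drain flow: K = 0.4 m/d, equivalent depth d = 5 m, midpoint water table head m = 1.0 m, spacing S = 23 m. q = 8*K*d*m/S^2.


q = 8*K*d*m/S^2
q = 8*0.4*5*1.0/23^2
q = 16.0000 / 529

0.0302 m/d


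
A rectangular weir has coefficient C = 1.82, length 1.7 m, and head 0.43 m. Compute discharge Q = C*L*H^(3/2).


Q = C * L * H^(3/2) = 1.82 * 1.7 * 0.43^1.5 = 1.82 * 1.7 * 0.281970

0.8724 m^3/s


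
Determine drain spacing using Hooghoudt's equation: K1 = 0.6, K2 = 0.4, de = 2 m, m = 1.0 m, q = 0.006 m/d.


S^2 = 8*K2*de*m/q + 4*K1*m^2/q
S^2 = 8*0.4*2*1.0/0.006 + 4*0.6*1.0^2/0.006
S = sqrt(1466.6667)

38.2971 m


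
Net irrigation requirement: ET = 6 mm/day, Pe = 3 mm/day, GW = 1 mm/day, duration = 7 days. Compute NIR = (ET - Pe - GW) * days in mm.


Daily deficit = ET - Pe - GW = 6 - 3 - 1 = 2 mm/day
NIR = 2 * 7 = 14 mm

14.0000 mm


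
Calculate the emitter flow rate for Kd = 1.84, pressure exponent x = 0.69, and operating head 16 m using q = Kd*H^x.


q = Kd * H^x = 1.84 * 16^0.69 = 1.84 * 6.773962

12.4641 L/h


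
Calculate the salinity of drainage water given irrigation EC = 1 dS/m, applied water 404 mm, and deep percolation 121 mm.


EC_dw = EC_iw * D_iw / D_dw
EC_dw = 1 * 404 / 121
EC_dw = 404 / 121

3.3388 dS/m


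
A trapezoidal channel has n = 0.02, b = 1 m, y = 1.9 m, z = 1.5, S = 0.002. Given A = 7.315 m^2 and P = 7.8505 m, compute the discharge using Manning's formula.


R = A/P = 7.315/7.8505 = 0.931788
Q = (1/0.02) * 7.315 * 0.931788^(2/3) * 0.002^0.5

15.6043 m^3/s


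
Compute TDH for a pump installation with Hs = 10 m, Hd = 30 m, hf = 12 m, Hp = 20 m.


TDH = Hs + Hd + hf + Hp = 10 + 30 + 12 + 20 = 72

72 m


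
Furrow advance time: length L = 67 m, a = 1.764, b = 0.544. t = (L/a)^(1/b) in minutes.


t = (L/a)^(1/b)
t = (67/1.764)^(1/0.544)
t = 37.981859^(1/0.544)

801.0004 min


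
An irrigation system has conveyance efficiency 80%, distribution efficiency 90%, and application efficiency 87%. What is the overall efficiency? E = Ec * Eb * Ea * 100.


Ec = 0.8, Eb = 0.9, Ea = 0.87
E = 0.8 * 0.9 * 0.87 * 100 = 62.6400%

62.6400 %


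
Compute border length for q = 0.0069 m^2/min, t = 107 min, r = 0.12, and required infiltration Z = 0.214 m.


L = q*t/((1+r)*Z)
L = 0.0069*107/((1+0.12)*0.214)
L = 0.7383/0.23968

3.0804 m


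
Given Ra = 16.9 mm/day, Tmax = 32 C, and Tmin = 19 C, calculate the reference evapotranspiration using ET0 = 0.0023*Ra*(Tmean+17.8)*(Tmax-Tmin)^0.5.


Tmean = (Tmax + Tmin)/2 = (32 + 19)/2 = 25.5
ET0 = 0.0023 * 16.9 * (25.5 + 17.8) * sqrt(32 - 19)
ET0 = 0.0023 * 16.9 * 43.3 * 3.605551

6.0684 mm/day


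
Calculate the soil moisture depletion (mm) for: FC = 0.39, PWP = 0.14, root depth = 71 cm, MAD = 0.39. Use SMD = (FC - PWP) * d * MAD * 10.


SMD = (FC - PWP) * d * MAD * 10
SMD = (0.39 - 0.14) * 71 * 0.39 * 10
SMD = 0.2500 * 71 * 0.39 * 10

69.2250 mm


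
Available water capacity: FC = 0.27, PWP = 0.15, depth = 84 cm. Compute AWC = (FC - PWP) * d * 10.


AWC = (FC - PWP) * d * 10
AWC = (0.27 - 0.15) * 84 * 10
AWC = 0.1200 * 84 * 10

100.8000 mm


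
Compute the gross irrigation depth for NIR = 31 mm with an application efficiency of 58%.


Ea = 58% = 0.58
GID = NIR / Ea = 31 / 0.58 = 53.4483 mm

53.4483 mm


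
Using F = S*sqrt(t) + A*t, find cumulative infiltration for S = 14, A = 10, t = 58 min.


F = S*sqrt(t) + A*t
F = 14*sqrt(58) + 10*58
F = 14*7.615773 + 580

686.6208 mm


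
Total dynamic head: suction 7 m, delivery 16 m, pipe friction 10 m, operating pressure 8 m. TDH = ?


TDH = Hs + Hd + hf + Hp = 7 + 16 + 10 + 8 = 41

41 m


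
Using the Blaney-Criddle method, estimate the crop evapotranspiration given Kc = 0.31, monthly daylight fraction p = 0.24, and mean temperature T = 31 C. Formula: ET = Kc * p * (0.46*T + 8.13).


ET = Kc * p * (0.46*T + 8.13)
ET = 0.31 * 0.24 * (0.46*31 + 8.13)
ET = 0.31 * 0.24 * 22.3900

1.6658 mm/day
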